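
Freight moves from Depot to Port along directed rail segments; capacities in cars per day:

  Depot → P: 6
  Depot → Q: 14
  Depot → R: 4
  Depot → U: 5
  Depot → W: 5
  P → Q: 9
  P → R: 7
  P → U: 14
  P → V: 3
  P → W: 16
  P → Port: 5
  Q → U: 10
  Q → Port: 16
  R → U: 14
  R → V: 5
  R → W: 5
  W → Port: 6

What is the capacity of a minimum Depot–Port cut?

Augment Depot→P→Port: bottleneck 5, flow now 5.
Augment Depot→Q→Port: bottleneck 14, flow now 19.
Augment Depot→W→Port: bottleneck 5, flow now 24.
Augment Depot→P→Q→Port: bottleneck 1, flow now 25.
Augment Depot→R→W→Port: bottleneck 1, flow now 26.
No augmenting path remains; maximum flow = 26.
By max-flow min-cut, the minimum cut capacity equals the max flow.
In the residual graph, reachable from Depot: {Depot, R, U, V, W}.
Min-cut edges: Depot→P (6), Depot→Q (14), W→Port (6); capacity 6 + 14 + 6 = 26.

26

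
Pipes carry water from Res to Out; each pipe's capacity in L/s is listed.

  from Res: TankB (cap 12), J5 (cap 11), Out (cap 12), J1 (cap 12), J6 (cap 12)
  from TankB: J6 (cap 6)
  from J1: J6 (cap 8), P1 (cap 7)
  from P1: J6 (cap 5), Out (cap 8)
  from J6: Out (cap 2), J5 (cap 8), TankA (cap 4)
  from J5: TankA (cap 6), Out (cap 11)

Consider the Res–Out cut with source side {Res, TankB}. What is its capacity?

Edges leaving {Res, TankB}: Res→J1 (12), Res→J6 (12), Res→J5 (11), Res→Out (12), TankB→J6 (6).
Cut capacity = 12 + 12 + 11 + 12 + 6 = 53.

53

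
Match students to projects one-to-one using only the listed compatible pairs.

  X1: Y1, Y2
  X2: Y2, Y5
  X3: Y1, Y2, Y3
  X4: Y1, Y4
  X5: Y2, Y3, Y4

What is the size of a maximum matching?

Unit-capacity flow: source→left, listed edges, right→sink; max matching = max flow.
Augmenting path X1→Y1 (+1); matched 1.
Augmenting path X2→Y2 (+1); matched 2.
Augmenting path X3→Y3 (+1); matched 3.
Augmenting path X4→Y4 (+1); matched 4.
Augmenting path X5→Y2→X2→Y5 (+1); matched 5.
No augmenting path remains; maximum matching = 5.
König certificate: {X1, X2, X3, X4, X5} is a vertex cover of size 5 (every listed pair touches it), so no matching can be larger.

5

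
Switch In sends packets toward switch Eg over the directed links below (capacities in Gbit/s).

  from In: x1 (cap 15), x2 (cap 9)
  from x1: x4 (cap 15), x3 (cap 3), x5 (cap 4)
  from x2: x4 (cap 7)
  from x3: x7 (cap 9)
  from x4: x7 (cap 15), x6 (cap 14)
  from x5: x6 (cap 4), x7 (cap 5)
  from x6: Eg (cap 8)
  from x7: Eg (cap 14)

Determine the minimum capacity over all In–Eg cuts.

22

Augment In→x1→x3→x7→Eg: bottleneck 3, flow now 3.
Augment In→x1→x4→x6→Eg: bottleneck 8, flow now 11.
Augment In→x1→x4→x7→Eg: bottleneck 4, flow now 15.
Augment In→x2→x4→x7→Eg: bottleneck 7, flow now 22.
No augmenting path remains; maximum flow = 22.
By max-flow min-cut, the minimum cut capacity equals the max flow.
In the residual graph, reachable from In: {In, x2}.
Min-cut edges: In→x1 (15), x2→x4 (7); capacity 15 + 7 = 22.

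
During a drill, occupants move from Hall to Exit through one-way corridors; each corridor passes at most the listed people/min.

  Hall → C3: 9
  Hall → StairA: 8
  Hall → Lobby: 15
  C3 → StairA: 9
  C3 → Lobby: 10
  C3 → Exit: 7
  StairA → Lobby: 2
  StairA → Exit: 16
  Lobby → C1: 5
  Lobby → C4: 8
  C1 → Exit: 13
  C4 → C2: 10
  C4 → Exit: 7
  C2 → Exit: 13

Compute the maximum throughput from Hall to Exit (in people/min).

Augment Hall→C3→Exit: bottleneck 7, flow now 7.
Augment Hall→StairA→Exit: bottleneck 8, flow now 15.
Augment Hall→C3→StairA→Exit: bottleneck 2, flow now 17.
Augment Hall→Lobby→C1→Exit: bottleneck 5, flow now 22.
Augment Hall→Lobby→C4→Exit: bottleneck 7, flow now 29.
Augment Hall→Lobby→C4→C2→Exit: bottleneck 1, flow now 30.
No augmenting path remains; maximum flow = 30.
In the residual graph, reachable from Hall: {Hall, Lobby}.
Min-cut edges: Hall→C3 (9), Hall→StairA (8), Lobby→C1 (5), Lobby→C4 (8); capacity 9 + 8 + 5 + 8 = 30.
This cut is saturated, so no flow can exceed 30.

30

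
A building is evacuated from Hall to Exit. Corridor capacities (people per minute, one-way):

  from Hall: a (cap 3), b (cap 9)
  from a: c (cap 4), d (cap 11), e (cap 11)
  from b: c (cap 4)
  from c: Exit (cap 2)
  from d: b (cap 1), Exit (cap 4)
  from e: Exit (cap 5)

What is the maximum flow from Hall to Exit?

5

Augment Hall→a→c→Exit: bottleneck 2, flow now 2.
Augment Hall→a→d→Exit: bottleneck 1, flow now 3.
Augment Hall→b→c→a→d→Exit: bottleneck 2, flow now 5. (uses reverse residual edge)
No augmenting path remains; maximum flow = 5.
In the residual graph, reachable from Hall: {Hall, b, c}.
Min-cut edges: Hall→a (3), c→Exit (2); capacity 3 + 2 = 5.
This cut is saturated, so no flow can exceed 5.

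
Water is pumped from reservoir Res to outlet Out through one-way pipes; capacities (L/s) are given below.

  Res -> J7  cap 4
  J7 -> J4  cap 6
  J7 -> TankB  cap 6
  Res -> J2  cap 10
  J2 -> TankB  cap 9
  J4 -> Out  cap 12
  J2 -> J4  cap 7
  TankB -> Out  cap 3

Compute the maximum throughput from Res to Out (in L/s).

Augment Res→J2→J4→Out: bottleneck 7, flow now 7.
Augment Res→J2→TankB→Out: bottleneck 3, flow now 10.
Augment Res→J7→J4→Out: bottleneck 4, flow now 14.
No augmenting path remains; maximum flow = 14.
In the residual graph, reachable from Res: {Res}.
Min-cut edges: Res→J2 (10), Res→J7 (4); capacity 10 + 4 = 14.
This cut is saturated, so no flow can exceed 14.

14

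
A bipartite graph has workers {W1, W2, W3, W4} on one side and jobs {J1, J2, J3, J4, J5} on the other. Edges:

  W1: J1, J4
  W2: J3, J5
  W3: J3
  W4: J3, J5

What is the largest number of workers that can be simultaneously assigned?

3

Unit-capacity flow: source→left, listed edges, right→sink; max matching = max flow.
Augmenting path W1→J1 (+1); matched 1.
Augmenting path W2→J3 (+1); matched 2.
Augmenting path W4→J5 (+1); matched 3.
No augmenting path remains; maximum matching = 3.
König certificate: {W1, J3, J5} is a vertex cover of size 3 (every listed pair touches it), so no matching can be larger.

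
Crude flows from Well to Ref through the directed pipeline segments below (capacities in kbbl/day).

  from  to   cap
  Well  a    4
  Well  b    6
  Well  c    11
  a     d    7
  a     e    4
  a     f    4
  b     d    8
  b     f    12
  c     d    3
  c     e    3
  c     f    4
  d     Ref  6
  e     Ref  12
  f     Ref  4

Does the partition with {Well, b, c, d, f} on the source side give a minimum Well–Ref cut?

Given cut capacity: 4 + 3 + 6 + 4 = 17.
Augment Well→a→d→Ref: bottleneck 4, flow now 4.
Augment Well→b→d→Ref: bottleneck 2, flow now 6.
Augment Well→b→f→Ref: bottleneck 4, flow now 10.
Augment Well→c→e→Ref: bottleneck 3, flow now 13.
Augment Well→c→d→a→e→Ref: bottleneck 3, flow now 16. (uses reverse residual edge)
Augment Well→c→f→b→d→a→e→Ref: bottleneck 1, flow now 17. (uses reverse residual edge)
No augmenting path remains; maximum flow = 17.
Cut capacity 17 equals the max flow, so it is a minimum cut.

Yes — it is a minimum cut (capacity 17).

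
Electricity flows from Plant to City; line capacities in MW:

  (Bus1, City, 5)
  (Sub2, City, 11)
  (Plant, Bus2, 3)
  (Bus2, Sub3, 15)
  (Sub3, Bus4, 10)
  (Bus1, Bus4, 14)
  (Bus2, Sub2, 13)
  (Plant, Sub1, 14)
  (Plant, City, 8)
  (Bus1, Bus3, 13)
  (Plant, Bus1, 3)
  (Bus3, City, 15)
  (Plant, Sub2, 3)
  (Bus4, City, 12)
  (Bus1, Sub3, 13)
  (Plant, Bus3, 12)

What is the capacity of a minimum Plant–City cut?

29

Augment Plant→City: bottleneck 8, flow now 8.
Augment Plant→Bus1→City: bottleneck 3, flow now 11.
Augment Plant→Sub2→City: bottleneck 3, flow now 14.
Augment Plant→Bus3→City: bottleneck 12, flow now 26.
Augment Plant→Bus2→Sub2→City: bottleneck 3, flow now 29.
No augmenting path remains; maximum flow = 29.
By max-flow min-cut, the minimum cut capacity equals the max flow.
In the residual graph, reachable from Plant: {Plant, Sub1}.
Min-cut edges: Plant→Bus2 (3), Plant→Bus1 (3), Plant→Sub2 (3), Plant→Bus3 (12), Plant→City (8); capacity 3 + 3 + 3 + 12 + 8 = 29.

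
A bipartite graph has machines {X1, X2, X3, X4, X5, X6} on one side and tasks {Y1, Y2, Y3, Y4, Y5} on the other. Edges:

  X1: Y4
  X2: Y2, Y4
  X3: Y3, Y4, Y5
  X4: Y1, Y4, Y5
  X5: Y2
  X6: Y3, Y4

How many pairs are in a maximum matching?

Unit-capacity flow: source→left, listed edges, right→sink; max matching = max flow.
Augmenting path X1→Y4 (+1); matched 1.
Augmenting path X2→Y2 (+1); matched 2.
Augmenting path X3→Y3 (+1); matched 3.
Augmenting path X4→Y1 (+1); matched 4.
Augmenting path X6→Y3→X3→Y5 (+1); matched 5.
No augmenting path remains; maximum matching = 5.
König certificate: {X3, X4, X6, Y2, Y4} is a vertex cover of size 5 (every listed pair touches it), so no matching can be larger.

5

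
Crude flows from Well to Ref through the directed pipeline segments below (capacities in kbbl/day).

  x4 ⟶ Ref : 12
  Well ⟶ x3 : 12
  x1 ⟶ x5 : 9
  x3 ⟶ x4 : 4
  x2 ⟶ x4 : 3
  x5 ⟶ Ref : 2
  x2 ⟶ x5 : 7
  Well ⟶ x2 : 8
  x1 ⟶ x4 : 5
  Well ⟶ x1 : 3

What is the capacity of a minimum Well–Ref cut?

Augment Well→x1→x4→Ref: bottleneck 3, flow now 3.
Augment Well→x2→x4→Ref: bottleneck 3, flow now 6.
Augment Well→x2→x5→Ref: bottleneck 2, flow now 8.
Augment Well→x3→x4→Ref: bottleneck 4, flow now 12.
No augmenting path remains; maximum flow = 12.
By max-flow min-cut, the minimum cut capacity equals the max flow.
In the residual graph, reachable from Well: {Well, x2, x3, x5}.
Min-cut edges: Well→x1 (3), x2→x4 (3), x3→x4 (4), x5→Ref (2); capacity 3 + 3 + 4 + 2 = 12.

12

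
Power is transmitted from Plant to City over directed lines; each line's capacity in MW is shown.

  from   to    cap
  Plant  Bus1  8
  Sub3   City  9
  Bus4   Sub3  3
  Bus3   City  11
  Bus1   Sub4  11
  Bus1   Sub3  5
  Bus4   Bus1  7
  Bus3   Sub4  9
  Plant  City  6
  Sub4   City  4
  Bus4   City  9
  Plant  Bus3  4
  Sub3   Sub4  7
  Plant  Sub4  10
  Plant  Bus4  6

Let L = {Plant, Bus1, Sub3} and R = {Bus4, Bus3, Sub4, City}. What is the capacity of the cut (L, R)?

Edges leaving {Plant, Bus1, Sub3}: Plant→Bus4 (6), Plant→Bus3 (4), Plant→Sub4 (10), Plant→City (6), Bus1→Sub4 (11), Sub3→Sub4 (7), Sub3→City (9).
Cut capacity = 6 + 4 + 10 + 6 + 11 + 7 + 9 = 53.

53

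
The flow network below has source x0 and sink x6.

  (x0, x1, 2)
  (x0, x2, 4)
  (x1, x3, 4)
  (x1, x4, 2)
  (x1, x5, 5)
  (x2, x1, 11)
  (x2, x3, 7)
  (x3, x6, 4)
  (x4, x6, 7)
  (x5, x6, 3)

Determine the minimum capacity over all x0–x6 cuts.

6

Augment x0→x1→x3→x6: bottleneck 2, flow now 2.
Augment x0→x2→x3→x6: bottleneck 2, flow now 4.
Augment x0→x2→x1→x4→x6: bottleneck 2, flow now 6.
No augmenting path remains; maximum flow = 6.
By max-flow min-cut, the minimum cut capacity equals the max flow.
In the residual graph, reachable from x0: {x0}.
Min-cut edges: x0→x1 (2), x0→x2 (4); capacity 2 + 4 = 6.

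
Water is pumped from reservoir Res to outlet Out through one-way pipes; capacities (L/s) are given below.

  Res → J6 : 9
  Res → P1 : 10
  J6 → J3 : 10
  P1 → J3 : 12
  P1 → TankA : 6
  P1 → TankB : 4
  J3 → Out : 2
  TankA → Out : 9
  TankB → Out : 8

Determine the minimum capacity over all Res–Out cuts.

Augment Res→J6→J3→Out: bottleneck 2, flow now 2.
Augment Res→P1→TankA→Out: bottleneck 6, flow now 8.
Augment Res→P1→TankB→Out: bottleneck 4, flow now 12.
No augmenting path remains; maximum flow = 12.
By max-flow min-cut, the minimum cut capacity equals the max flow.
In the residual graph, reachable from Res: {Res, J6, J3}.
Min-cut edges: Res→P1 (10), J3→Out (2); capacity 10 + 2 = 12.

12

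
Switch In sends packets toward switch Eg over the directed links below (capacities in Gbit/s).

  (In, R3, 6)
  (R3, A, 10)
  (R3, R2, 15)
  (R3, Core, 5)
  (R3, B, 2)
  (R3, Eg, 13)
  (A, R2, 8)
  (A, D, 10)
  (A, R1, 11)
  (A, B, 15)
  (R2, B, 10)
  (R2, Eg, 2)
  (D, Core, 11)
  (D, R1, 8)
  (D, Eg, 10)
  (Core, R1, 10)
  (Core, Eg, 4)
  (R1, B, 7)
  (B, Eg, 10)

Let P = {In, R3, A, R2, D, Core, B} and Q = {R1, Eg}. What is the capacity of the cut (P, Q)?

68

Edges leaving {In, R3, A, R2, D, Core, B}: R3→Eg (13), A→R1 (11), R2→Eg (2), D→R1 (8), D→Eg (10), Core→R1 (10), Core→Eg (4), B→Eg (10).
Cut capacity = 13 + 11 + 2 + 8 + 10 + 10 + 4 + 10 = 68.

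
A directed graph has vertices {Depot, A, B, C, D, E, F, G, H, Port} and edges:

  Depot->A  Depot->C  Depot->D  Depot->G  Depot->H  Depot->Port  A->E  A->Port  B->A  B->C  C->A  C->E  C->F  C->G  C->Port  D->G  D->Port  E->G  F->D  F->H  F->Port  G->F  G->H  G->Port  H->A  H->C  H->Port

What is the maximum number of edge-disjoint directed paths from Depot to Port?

Assign every edge capacity 1; by Menger, the answer equals the max flow.
Path Depot→Port (+1); total 1.
Path Depot→A→Port (+1); total 2.
Path Depot→C→Port (+1); total 3.
Path Depot→D→Port (+1); total 4.
Path Depot→G→Port (+1); total 5.
Path Depot→H→Port (+1); total 6.
No residual Depot→Port path; max flow = 6.
Certifying cut of size 6: {Depot→A, Depot→C, Depot→D, Depot→G, Depot→H, Depot→Port}.

6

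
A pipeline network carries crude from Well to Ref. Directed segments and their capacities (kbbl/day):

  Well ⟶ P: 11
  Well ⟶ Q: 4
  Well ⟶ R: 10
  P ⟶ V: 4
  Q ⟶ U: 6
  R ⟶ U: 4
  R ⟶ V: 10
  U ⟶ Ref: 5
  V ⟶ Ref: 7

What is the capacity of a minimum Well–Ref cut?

12

Augment Well→P→V→Ref: bottleneck 4, flow now 4.
Augment Well→Q→U→Ref: bottleneck 4, flow now 8.
Augment Well→R→U→Ref: bottleneck 1, flow now 9.
Augment Well→R→V→Ref: bottleneck 3, flow now 12.
No augmenting path remains; maximum flow = 12.
By max-flow min-cut, the minimum cut capacity equals the max flow.
In the residual graph, reachable from Well: {Well, P, Q, R, U, V}.
Min-cut edges: U→Ref (5), V→Ref (7); capacity 5 + 7 = 12.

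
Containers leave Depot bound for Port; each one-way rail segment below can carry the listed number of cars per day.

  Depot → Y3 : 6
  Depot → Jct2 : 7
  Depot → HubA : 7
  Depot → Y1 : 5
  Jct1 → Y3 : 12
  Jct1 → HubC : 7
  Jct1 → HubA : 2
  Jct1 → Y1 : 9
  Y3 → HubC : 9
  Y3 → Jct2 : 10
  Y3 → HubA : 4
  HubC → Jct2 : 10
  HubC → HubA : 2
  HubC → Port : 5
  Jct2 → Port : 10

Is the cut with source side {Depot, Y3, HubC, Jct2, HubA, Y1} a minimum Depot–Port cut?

Given cut capacity: 5 + 10 = 15.
Augment Depot→Jct2→Port: bottleneck 7, flow now 7.
Augment Depot→Y3→HubC→Port: bottleneck 5, flow now 12.
Augment Depot→Y3→Jct2→Port: bottleneck 1, flow now 13.
No augmenting path remains; maximum flow = 13.
In the residual graph, reachable from Depot: {Depot, HubA, Y1}.
Min-cut edges: Depot→Y3 (6), Depot→Jct2 (7); capacity 6 + 7 = 13.
Cut capacity 15 exceeds the max flow 13, so it is not minimum.

No — its capacity is 15, but the minimum cut has capacity 13.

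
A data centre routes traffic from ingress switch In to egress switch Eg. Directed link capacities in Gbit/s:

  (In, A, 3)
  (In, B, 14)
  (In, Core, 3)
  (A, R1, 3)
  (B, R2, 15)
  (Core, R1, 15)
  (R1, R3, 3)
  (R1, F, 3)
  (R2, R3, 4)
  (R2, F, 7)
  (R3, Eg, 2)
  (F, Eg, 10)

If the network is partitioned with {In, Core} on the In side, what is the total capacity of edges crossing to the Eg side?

32

Edges leaving {In, Core}: In→A (3), In→B (14), Core→R1 (15).
Cut capacity = 3 + 14 + 15 = 32.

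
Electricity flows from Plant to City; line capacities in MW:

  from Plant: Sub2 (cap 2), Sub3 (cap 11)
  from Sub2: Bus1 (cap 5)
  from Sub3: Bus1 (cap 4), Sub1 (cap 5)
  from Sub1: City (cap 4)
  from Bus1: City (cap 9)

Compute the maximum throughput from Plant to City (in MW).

10

Augment Plant→Sub2→Bus1→City: bottleneck 2, flow now 2.
Augment Plant→Sub3→Sub1→City: bottleneck 4, flow now 6.
Augment Plant→Sub3→Bus1→City: bottleneck 4, flow now 10.
No augmenting path remains; maximum flow = 10.
In the residual graph, reachable from Plant: {Plant, Sub3, Sub1}.
Min-cut edges: Plant→Sub2 (2), Sub3→Bus1 (4), Sub1→City (4); capacity 2 + 4 + 4 = 10.
This cut is saturated, so no flow can exceed 10.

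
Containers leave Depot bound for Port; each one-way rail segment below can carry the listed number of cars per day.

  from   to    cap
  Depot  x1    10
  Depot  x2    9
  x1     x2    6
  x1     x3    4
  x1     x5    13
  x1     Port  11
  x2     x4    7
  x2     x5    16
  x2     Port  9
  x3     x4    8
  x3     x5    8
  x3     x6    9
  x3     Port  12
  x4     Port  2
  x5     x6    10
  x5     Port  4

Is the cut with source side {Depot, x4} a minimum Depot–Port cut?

No — its capacity is 21, but the minimum cut has capacity 19.

Given cut capacity: 10 + 9 + 2 = 21.
Augment Depot→x1→Port: bottleneck 10, flow now 10.
Augment Depot→x2→Port: bottleneck 9, flow now 19.
No augmenting path remains; maximum flow = 19.
In the residual graph, reachable from Depot: {Depot}.
Min-cut edges: Depot→x1 (10), Depot→x2 (9); capacity 10 + 9 = 19.
Cut capacity 21 exceeds the max flow 19, so it is not minimum.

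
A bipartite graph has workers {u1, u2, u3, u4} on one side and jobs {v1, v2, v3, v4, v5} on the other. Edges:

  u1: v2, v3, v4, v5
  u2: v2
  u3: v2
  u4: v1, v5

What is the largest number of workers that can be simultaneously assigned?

Unit-capacity flow: source→left, listed edges, right→sink; max matching = max flow.
Augmenting path u1→v2 (+1); matched 1.
Augmenting path u4→v1 (+1); matched 2.
Augmenting path u2→v2→u1→v3 (+1); matched 3.
No augmenting path remains; maximum matching = 3.
König certificate: {u1, u4, v2} is a vertex cover of size 3 (every listed pair touches it), so no matching can be larger.

3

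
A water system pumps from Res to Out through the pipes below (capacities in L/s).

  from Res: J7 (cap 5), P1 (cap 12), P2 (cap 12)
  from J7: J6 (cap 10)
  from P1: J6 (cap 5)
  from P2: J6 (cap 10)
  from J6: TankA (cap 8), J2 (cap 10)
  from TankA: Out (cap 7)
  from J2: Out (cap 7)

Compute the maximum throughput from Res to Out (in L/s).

14

Augment Res→J7→J6→TankA→Out: bottleneck 5, flow now 5.
Augment Res→P1→J6→TankA→Out: bottleneck 2, flow now 7.
Augment Res→P1→J6→J2→Out: bottleneck 3, flow now 10.
Augment Res→P2→J6→J2→Out: bottleneck 4, flow now 14.
No augmenting path remains; maximum flow = 14.
In the residual graph, reachable from Res: {Res, J7, P1, P2, J6, TankA, J2}.
Min-cut edges: TankA→Out (7), J2→Out (7); capacity 7 + 7 = 14.
This cut is saturated, so no flow can exceed 14.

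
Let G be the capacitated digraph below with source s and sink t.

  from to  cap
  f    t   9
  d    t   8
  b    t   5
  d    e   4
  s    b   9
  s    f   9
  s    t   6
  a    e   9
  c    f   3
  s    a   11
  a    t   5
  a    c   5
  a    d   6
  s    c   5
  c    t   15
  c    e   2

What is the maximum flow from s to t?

Augment s→t: bottleneck 6, flow now 6.
Augment s→a→t: bottleneck 5, flow now 11.
Augment s→b→t: bottleneck 5, flow now 16.
Augment s→c→t: bottleneck 5, flow now 21.
Augment s→f→t: bottleneck 9, flow now 30.
Augment s→a→c→t: bottleneck 5, flow now 35.
Augment s→a→d→t: bottleneck 1, flow now 36.
No augmenting path remains; maximum flow = 36.
In the residual graph, reachable from s: {s, b}.
Min-cut edges: s→a (11), s→c (5), s→f (9), s→t (6), b→t (5); capacity 11 + 5 + 9 + 6 + 5 = 36.
This cut is saturated, so no flow can exceed 36.

36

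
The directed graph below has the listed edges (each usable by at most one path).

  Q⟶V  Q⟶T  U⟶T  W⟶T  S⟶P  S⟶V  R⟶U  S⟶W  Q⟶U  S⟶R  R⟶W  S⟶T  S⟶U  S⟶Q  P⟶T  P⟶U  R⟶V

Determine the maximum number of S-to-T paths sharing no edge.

Assign every edge capacity 1; by Menger, the answer equals the max flow.
Path S→T (+1); total 1.
Path S→P→T (+1); total 2.
Path S→Q→T (+1); total 3.
Path S→U→T (+1); total 4.
Path S→W→T (+1); total 5.
No residual S→T path; max flow = 5.
Certifying cut of size 5: {S→P, S→Q, S→T, U→T, W→T}.

5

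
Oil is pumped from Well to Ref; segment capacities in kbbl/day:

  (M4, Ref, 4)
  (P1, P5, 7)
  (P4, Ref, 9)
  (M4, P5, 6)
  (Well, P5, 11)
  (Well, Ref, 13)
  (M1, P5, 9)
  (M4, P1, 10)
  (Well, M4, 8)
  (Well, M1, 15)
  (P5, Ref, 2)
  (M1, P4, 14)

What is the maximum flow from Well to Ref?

28

Augment Well→Ref: bottleneck 13, flow now 13.
Augment Well→M4→Ref: bottleneck 4, flow now 17.
Augment Well→P5→Ref: bottleneck 2, flow now 19.
Augment Well→M1→P4→Ref: bottleneck 9, flow now 28.
No augmenting path remains; maximum flow = 28.
In the residual graph, reachable from Well: {Well, M1, M4, P1, P5, P4}.
Min-cut edges: Well→Ref (13), M4→Ref (4), P5→Ref (2), P4→Ref (9); capacity 13 + 4 + 2 + 9 = 28.
This cut is saturated, so no flow can exceed 28.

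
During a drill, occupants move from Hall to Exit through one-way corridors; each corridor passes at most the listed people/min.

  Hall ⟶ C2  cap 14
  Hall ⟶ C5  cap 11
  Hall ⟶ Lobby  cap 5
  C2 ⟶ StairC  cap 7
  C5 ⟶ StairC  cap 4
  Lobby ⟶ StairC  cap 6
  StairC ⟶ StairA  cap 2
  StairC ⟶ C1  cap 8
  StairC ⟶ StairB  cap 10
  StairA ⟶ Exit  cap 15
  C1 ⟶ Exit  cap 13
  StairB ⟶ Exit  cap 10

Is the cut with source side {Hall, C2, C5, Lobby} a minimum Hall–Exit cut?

Given cut capacity: 7 + 4 + 6 = 17.
Augment Hall→C2→StairC→StairA→Exit: bottleneck 2, flow now 2.
Augment Hall→C2→StairC→C1→Exit: bottleneck 5, flow now 7.
Augment Hall→C5→StairC→C1→Exit: bottleneck 3, flow now 10.
Augment Hall→C5→StairC→StairB→Exit: bottleneck 1, flow now 11.
Augment Hall→Lobby→StairC→StairB→Exit: bottleneck 5, flow now 16.
No augmenting path remains; maximum flow = 16.
In the residual graph, reachable from Hall: {Hall, C2, C5}.
Min-cut edges: Hall→Lobby (5), C2→StairC (7), C5→StairC (4); capacity 5 + 7 + 4 = 16.
Cut capacity 17 exceeds the max flow 16, so it is not minimum.

No — its capacity is 17, but the minimum cut has capacity 16.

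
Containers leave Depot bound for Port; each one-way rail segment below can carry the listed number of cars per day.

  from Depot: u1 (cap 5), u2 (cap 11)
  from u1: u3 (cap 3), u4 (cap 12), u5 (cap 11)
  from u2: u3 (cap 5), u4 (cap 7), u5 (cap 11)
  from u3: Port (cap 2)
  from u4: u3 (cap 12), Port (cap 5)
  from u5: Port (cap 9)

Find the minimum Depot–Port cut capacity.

16

Augment Depot→u1→u3→Port: bottleneck 2, flow now 2.
Augment Depot→u1→u4→Port: bottleneck 3, flow now 5.
Augment Depot→u2→u4→Port: bottleneck 2, flow now 7.
Augment Depot→u2→u5→Port: bottleneck 9, flow now 16.
No augmenting path remains; maximum flow = 16.
By max-flow min-cut, the minimum cut capacity equals the max flow.
In the residual graph, reachable from Depot: {Depot}.
Min-cut edges: Depot→u1 (5), Depot→u2 (11); capacity 5 + 11 = 16.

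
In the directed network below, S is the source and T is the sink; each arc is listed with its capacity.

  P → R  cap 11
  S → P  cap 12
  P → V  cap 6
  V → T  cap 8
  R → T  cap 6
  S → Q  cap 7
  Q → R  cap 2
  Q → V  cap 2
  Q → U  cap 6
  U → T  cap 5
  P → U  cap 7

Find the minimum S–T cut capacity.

19

Augment S→P→R→T: bottleneck 6, flow now 6.
Augment S→P→U→T: bottleneck 5, flow now 11.
Augment S→P→V→T: bottleneck 1, flow now 12.
Augment S→Q→V→T: bottleneck 2, flow now 14.
Augment S→Q→R→P→V→T: bottleneck 2, flow now 16. (uses reverse residual edge)
Augment S→Q→U→P→V→T: bottleneck 3, flow now 19. (uses reverse residual edge)
No augmenting path remains; maximum flow = 19.
By max-flow min-cut, the minimum cut capacity equals the max flow.
In the residual graph, reachable from S: {S}.
Min-cut edges: S→P (12), S→Q (7); capacity 12 + 7 = 19.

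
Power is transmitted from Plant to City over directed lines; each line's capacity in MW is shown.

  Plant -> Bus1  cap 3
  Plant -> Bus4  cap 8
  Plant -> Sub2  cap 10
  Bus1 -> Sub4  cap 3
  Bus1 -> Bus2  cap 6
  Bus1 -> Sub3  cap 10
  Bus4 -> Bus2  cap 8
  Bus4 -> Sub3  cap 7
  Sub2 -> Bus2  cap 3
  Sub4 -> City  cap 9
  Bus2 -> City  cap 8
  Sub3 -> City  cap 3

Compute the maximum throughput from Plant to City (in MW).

14

Augment Plant→Bus1→Sub4→City: bottleneck 3, flow now 3.
Augment Plant→Bus4→Bus2→City: bottleneck 8, flow now 11.
Augment Plant→Sub2→Bus2→Bus4→Sub3→City: bottleneck 3, flow now 14. (uses reverse residual edge)
No augmenting path remains; maximum flow = 14.
In the residual graph, reachable from Plant: {Plant, Sub2}.
Min-cut edges: Plant→Bus1 (3), Plant→Bus4 (8), Sub2→Bus2 (3); capacity 3 + 8 + 3 = 14.
This cut is saturated, so no flow can exceed 14.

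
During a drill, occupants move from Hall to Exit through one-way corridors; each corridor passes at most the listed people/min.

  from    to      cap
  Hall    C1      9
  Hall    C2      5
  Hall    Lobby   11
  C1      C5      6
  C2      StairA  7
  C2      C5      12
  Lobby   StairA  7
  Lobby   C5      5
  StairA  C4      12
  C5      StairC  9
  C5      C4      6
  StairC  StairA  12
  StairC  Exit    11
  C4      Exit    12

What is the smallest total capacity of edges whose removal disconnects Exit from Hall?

21

Augment Hall→C1→C5→StairC→Exit: bottleneck 6, flow now 6.
Augment Hall→C2→StairA→C4→Exit: bottleneck 5, flow now 11.
Augment Hall→Lobby→StairA→C4→Exit: bottleneck 7, flow now 18.
Augment Hall→Lobby→C5→StairC→Exit: bottleneck 3, flow now 21.
No augmenting path remains; maximum flow = 21.
By max-flow min-cut, the minimum cut capacity equals the max flow.
In the residual graph, reachable from Hall: {Hall, C1, C2, Lobby, StairA, C5, C4}.
Min-cut edges: C5→StairC (9), C4→Exit (12); capacity 9 + 12 = 21.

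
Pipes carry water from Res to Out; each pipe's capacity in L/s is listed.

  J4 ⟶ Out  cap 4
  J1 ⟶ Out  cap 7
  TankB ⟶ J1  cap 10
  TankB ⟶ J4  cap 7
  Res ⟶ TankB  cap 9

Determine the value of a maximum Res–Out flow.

9

Augment Res→TankB→J1→Out: bottleneck 7, flow now 7.
Augment Res→TankB→J4→Out: bottleneck 2, flow now 9.
No augmenting path remains; maximum flow = 9.
In the residual graph, reachable from Res: {Res}.
Min-cut edges: Res→TankB (9); capacity 9 = 9.
This cut is saturated, so no flow can exceed 9.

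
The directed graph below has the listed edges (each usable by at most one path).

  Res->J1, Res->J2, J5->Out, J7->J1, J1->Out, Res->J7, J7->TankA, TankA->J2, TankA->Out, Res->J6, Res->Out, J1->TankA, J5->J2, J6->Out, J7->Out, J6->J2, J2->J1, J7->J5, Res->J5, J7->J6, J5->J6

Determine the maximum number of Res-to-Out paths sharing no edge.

Assign every edge capacity 1; by Menger, the answer equals the max flow.
Path Res→Out (+1); total 1.
Path Res→J7→Out (+1); total 2.
Path Res→J5→Out (+1); total 3.
Path Res→J6→Out (+1); total 4.
Path Res→J1→Out (+1); total 5.
Path Res→J2→J1→TankA→Out (+1); total 6.
No residual Res→Out path; max flow = 6.
Certifying cut of size 6: {Res→J1, Res→J2, Res→J5, Res→J6, Res→J7, Res→Out}.

6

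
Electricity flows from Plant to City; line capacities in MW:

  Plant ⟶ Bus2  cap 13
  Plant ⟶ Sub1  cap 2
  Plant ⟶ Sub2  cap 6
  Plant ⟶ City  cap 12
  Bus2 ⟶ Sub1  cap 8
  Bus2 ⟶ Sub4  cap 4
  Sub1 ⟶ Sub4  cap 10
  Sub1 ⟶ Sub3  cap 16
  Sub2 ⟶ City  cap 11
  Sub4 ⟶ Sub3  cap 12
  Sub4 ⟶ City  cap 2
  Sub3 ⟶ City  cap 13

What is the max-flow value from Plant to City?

32

Augment Plant→City: bottleneck 12, flow now 12.
Augment Plant→Sub2→City: bottleneck 6, flow now 18.
Augment Plant→Bus2→Sub4→City: bottleneck 2, flow now 20.
Augment Plant→Sub1→Sub3→City: bottleneck 2, flow now 22.
Augment Plant→Bus2→Sub1→Sub3→City: bottleneck 8, flow now 30.
Augment Plant→Bus2→Sub4→Sub3→City: bottleneck 2, flow now 32.
No augmenting path remains; maximum flow = 32.
In the residual graph, reachable from Plant: {Plant, Bus2}.
Min-cut edges: Plant→Sub1 (2), Plant→Sub2 (6), Plant→City (12), Bus2→Sub1 (8), Bus2→Sub4 (4); capacity 2 + 6 + 12 + 8 + 4 = 32.
This cut is saturated, so no flow can exceed 32.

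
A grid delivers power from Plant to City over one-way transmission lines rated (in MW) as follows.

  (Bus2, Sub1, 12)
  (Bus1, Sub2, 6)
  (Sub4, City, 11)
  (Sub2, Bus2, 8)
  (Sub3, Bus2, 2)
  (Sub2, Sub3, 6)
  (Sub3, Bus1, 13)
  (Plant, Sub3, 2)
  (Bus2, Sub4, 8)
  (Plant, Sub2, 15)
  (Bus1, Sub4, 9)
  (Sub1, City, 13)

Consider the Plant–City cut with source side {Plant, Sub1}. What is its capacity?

Edges leaving {Plant, Sub1}: Plant→Sub2 (15), Plant→Sub3 (2), Sub1→City (13).
Cut capacity = 15 + 2 + 13 = 30.

30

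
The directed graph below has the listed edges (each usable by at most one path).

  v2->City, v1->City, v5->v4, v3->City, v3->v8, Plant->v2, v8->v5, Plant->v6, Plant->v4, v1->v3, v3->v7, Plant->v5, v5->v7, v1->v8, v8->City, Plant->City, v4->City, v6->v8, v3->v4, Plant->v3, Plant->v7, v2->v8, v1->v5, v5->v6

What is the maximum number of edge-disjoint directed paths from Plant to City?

Assign every edge capacity 1; by Menger, the answer equals the max flow.
Path Plant→City (+1); total 1.
Path Plant→v2→City (+1); total 2.
Path Plant→v3→City (+1); total 3.
Path Plant→v4→City (+1); total 4.
Path Plant→v6→v8→City (+1); total 5.
No residual Plant→City path; max flow = 5.
Certifying cut of size 5: {Plant→City, Plant→v2, Plant→v3, v4→City, v6→v8}.

5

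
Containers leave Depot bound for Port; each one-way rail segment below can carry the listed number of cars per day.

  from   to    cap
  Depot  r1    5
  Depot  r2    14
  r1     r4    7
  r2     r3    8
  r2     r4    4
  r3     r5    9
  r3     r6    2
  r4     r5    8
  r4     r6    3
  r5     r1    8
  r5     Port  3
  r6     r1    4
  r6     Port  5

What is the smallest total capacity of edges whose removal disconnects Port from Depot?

Augment Depot→r1→r4→r5→Port: bottleneck 3, flow now 3.
Augment Depot→r1→r4→r6→Port: bottleneck 2, flow now 5.
Augment Depot→r2→r3→r6→Port: bottleneck 2, flow now 7.
Augment Depot→r2→r4→r6→Port: bottleneck 1, flow now 8.
No augmenting path remains; maximum flow = 8.
By max-flow min-cut, the minimum cut capacity equals the max flow.
In the residual graph, reachable from Depot: {Depot, r1, r2, r3, r4, r5}.
Min-cut edges: r3→r6 (2), r4→r6 (3), r5→Port (3); capacity 2 + 3 + 3 = 8.

8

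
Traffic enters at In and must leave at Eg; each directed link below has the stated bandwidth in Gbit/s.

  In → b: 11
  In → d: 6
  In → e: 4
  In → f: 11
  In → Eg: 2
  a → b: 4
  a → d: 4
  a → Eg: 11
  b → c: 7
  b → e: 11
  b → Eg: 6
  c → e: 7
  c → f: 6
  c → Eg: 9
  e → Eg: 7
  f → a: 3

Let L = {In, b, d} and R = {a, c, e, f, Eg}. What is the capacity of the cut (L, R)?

Edges leaving {In, b, d}: In→e (4), In→f (11), In→Eg (2), b→c (7), b→e (11), b→Eg (6).
Cut capacity = 4 + 11 + 2 + 7 + 11 + 6 = 41.

41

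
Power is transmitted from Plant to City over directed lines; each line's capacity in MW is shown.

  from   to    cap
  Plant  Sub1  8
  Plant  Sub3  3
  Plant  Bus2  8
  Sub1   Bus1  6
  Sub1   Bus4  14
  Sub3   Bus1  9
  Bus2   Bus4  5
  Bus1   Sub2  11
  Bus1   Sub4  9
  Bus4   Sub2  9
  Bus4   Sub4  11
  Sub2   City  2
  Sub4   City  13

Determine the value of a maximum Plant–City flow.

Augment Plant→Sub1→Bus1→Sub2→City: bottleneck 2, flow now 2.
Augment Plant→Sub1→Bus1→Sub4→City: bottleneck 4, flow now 6.
Augment Plant→Sub1→Bus4→Sub4→City: bottleneck 2, flow now 8.
Augment Plant→Sub3→Bus1→Sub4→City: bottleneck 3, flow now 11.
Augment Plant→Bus2→Bus4→Sub4→City: bottleneck 4, flow now 15.
No augmenting path remains; maximum flow = 15.
In the residual graph, reachable from Plant: {Plant, Sub1, Sub3, Bus2, Bus1, Bus4, Sub2, Sub4}.
Min-cut edges: Sub2→City (2), Sub4→City (13); capacity 2 + 13 = 15.
This cut is saturated, so no flow can exceed 15.

15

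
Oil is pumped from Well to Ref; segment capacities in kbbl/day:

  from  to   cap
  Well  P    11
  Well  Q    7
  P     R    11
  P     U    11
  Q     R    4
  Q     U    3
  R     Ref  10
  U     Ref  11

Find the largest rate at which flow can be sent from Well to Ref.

Augment Well→P→R→Ref: bottleneck 10, flow now 10.
Augment Well→P→U→Ref: bottleneck 1, flow now 11.
Augment Well→Q→U→Ref: bottleneck 3, flow now 14.
Augment Well→Q→R→P→U→Ref: bottleneck 4, flow now 18. (uses reverse residual edge)
No augmenting path remains; maximum flow = 18.
In the residual graph, reachable from Well: {Well}.
Min-cut edges: Well→P (11), Well→Q (7); capacity 11 + 7 = 18.
This cut is saturated, so no flow can exceed 18.

18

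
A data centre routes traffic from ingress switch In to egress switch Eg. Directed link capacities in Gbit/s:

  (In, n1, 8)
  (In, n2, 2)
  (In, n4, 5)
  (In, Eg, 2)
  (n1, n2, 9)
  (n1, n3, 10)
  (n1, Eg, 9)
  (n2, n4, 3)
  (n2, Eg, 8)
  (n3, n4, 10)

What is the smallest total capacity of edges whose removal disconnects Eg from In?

12

Augment In→Eg: bottleneck 2, flow now 2.
Augment In→n1→Eg: bottleneck 8, flow now 10.
Augment In→n2→Eg: bottleneck 2, flow now 12.
No augmenting path remains; maximum flow = 12.
By max-flow min-cut, the minimum cut capacity equals the max flow.
In the residual graph, reachable from In: {In, n4}.
Min-cut edges: In→n1 (8), In→n2 (2), In→Eg (2); capacity 8 + 2 + 2 = 12.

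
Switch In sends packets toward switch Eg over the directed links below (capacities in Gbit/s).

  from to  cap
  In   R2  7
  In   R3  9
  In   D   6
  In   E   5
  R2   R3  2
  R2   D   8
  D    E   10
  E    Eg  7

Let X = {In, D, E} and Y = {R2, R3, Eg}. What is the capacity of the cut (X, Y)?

Edges leaving {In, D, E}: In→R2 (7), In→R3 (9), E→Eg (7).
Cut capacity = 7 + 9 + 7 = 23.

23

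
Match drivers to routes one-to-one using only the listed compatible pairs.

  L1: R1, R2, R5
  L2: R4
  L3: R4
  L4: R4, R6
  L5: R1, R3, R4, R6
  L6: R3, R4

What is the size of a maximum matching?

5

Unit-capacity flow: source→left, listed edges, right→sink; max matching = max flow.
Augmenting path L1→R1 (+1); matched 1.
Augmenting path L2→R4 (+1); matched 2.
Augmenting path L4→R6 (+1); matched 3.
Augmenting path L5→R3 (+1); matched 4.
Augmenting path L6→R3→L5→R1→L1→R2 (+1); matched 5.
No augmenting path remains; maximum matching = 5.
König certificate: {L1, L4, L5, L6, R4} is a vertex cover of size 5 (every listed pair touches it), so no matching can be larger.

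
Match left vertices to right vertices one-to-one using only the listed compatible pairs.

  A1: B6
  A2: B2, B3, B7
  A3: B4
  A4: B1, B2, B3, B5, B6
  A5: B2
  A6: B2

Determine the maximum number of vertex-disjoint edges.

5

Unit-capacity flow: source→left, listed edges, right→sink; max matching = max flow.
Augmenting path A1→B6 (+1); matched 1.
Augmenting path A2→B2 (+1); matched 2.
Augmenting path A3→B4 (+1); matched 3.
Augmenting path A4→B1 (+1); matched 4.
Augmenting path A5→B2→A2→B3 (+1); matched 5.
No augmenting path remains; maximum matching = 5.
König certificate: {A1, A2, A3, A4, B2} is a vertex cover of size 5 (every listed pair touches it), so no matching can be larger.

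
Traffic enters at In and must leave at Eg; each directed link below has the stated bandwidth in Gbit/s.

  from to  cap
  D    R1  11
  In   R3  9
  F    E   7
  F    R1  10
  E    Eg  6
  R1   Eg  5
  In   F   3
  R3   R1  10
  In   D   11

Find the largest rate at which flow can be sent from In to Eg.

8

Augment In→F→R1→Eg: bottleneck 3, flow now 3.
Augment In→R3→R1→Eg: bottleneck 2, flow now 5.
Augment In→R3→R1→F→E→Eg: bottleneck 3, flow now 8. (uses reverse residual edge)
No augmenting path remains; maximum flow = 8.
In the residual graph, reachable from In: {In, R3, D, R1}.
Min-cut edges: In→F (3), R1→Eg (5); capacity 3 + 5 = 8.
This cut is saturated, so no flow can exceed 8.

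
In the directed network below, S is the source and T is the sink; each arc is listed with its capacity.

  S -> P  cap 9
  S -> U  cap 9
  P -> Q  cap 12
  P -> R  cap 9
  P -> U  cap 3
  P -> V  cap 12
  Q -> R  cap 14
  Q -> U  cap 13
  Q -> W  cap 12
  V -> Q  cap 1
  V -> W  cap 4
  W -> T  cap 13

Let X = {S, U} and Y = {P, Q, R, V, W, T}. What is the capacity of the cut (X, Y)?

Edges leaving {S, U}: S→P (9).
Cut capacity = 9 = 9.

9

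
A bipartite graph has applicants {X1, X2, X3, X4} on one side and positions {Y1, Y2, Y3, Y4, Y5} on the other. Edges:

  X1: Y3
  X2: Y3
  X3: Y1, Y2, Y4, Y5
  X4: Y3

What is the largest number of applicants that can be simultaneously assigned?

2

Unit-capacity flow: source→left, listed edges, right→sink; max matching = max flow.
Augmenting path X1→Y3 (+1); matched 1.
Augmenting path X3→Y1 (+1); matched 2.
No augmenting path remains; maximum matching = 2.
König certificate: {X3, Y3} is a vertex cover of size 2 (every listed pair touches it), so no matching can be larger.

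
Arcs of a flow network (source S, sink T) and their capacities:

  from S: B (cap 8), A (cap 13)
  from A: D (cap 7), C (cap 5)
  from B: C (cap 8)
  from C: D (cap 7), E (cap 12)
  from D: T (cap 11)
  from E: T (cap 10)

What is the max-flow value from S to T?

20

Augment S→A→D→T: bottleneck 7, flow now 7.
Augment S→A→C→D→T: bottleneck 4, flow now 11.
Augment S→A→C→E→T: bottleneck 1, flow now 12.
Augment S→B→C→E→T: bottleneck 8, flow now 20.
No augmenting path remains; maximum flow = 20.
In the residual graph, reachable from S: {S, A}.
Min-cut edges: S→B (8), A→C (5), A→D (7); capacity 8 + 5 + 7 = 20.
This cut is saturated, so no flow can exceed 20.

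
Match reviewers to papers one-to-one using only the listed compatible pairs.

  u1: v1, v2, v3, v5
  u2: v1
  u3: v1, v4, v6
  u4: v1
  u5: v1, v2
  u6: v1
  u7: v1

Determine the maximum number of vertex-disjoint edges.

4

Unit-capacity flow: source→left, listed edges, right→sink; max matching = max flow.
Augmenting path u1→v1 (+1); matched 1.
Augmenting path u3→v4 (+1); matched 2.
Augmenting path u5→v2 (+1); matched 3.
Augmenting path u2→v1→u1→v3 (+1); matched 4.
No augmenting path remains; maximum matching = 4.
König certificate: {u1, u3, u5, v1} is a vertex cover of size 4 (every listed pair touches it), so no matching can be larger.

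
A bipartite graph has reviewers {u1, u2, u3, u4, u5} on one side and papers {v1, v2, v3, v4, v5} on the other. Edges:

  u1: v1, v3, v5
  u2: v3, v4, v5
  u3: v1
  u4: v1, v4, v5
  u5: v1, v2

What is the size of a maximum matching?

Unit-capacity flow: source→left, listed edges, right→sink; max matching = max flow.
Augmenting path u1→v1 (+1); matched 1.
Augmenting path u2→v3 (+1); matched 2.
Augmenting path u4→v4 (+1); matched 3.
Augmenting path u5→v2 (+1); matched 4.
Augmenting path u3→v1→u1→v5 (+1); matched 5.
No augmenting path remains; maximum matching = 5.
König certificate: {u1, u2, u3, u4, u5} is a vertex cover of size 5 (every listed pair touches it), so no matching can be larger.

5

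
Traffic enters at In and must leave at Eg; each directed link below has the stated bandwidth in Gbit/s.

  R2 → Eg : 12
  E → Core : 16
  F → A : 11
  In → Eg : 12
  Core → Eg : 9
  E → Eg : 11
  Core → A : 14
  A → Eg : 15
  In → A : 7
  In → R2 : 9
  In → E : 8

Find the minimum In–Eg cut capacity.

Augment In→Eg: bottleneck 12, flow now 12.
Augment In→E→Eg: bottleneck 8, flow now 20.
Augment In→R2→Eg: bottleneck 9, flow now 29.
Augment In→A→Eg: bottleneck 7, flow now 36.
No augmenting path remains; maximum flow = 36.
By max-flow min-cut, the minimum cut capacity equals the max flow.
In the residual graph, reachable from In: {In}.
Min-cut edges: In→E (8), In→R2 (9), In→A (7), In→Eg (12); capacity 8 + 9 + 7 + 12 = 36.

36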